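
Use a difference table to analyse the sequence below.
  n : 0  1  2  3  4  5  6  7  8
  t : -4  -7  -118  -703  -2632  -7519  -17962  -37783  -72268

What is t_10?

First differences: -3, -111, -585, -1929, -4887, -10443, -19821, -34485
Second differences: -108, -474, -1344, -2958, -5556, -9378, -14664
Third differences: -366, -870, -1614, -2598, -3822, -5286
Fourth differences: -504, -744, -984, -1224, -1464
Fifth differences: -240, -240, -240, -240
The fifth differences are constant (-240).
-1464 − 240 = -1704;  -5286 − 1704 = -6990;  -14664 − 6990 = -21654;  -34485 − 21654 = -56139;  -72268 − 56139 = -128407
-1704 − 240 = -1944;  -6990 − 1944 = -8934;  -21654 − 8934 = -30588;  -56139 − 30588 = -86727;  -128407 − 86727 = -215134

-215134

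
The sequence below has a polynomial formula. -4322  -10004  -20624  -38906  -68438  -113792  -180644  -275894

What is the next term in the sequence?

-407786

Δ: -5682, -10620, -18282, -29532, -45354, -66852, -95250
Δ²: -4938, -7662, -11250, -15822, -21498, -28398
Δ³: -2724, -3588, -4572, -5676, -6900
Δ⁴: -864, -984, -1104, -1224
Δ⁵: -120, -120, -120
The fifth differences are constant (-120).
-1224 − 120 = -1344;  -6900 − 1344 = -8244;  -28398 − 8244 = -36642;  -95250 − 36642 = -131892;  -275894 − 131892 = -407786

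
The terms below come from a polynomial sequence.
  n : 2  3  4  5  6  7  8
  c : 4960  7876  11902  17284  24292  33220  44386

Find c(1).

2932

First differences: 2916, 4026, 5382, 7008, 8928, 11166
Second differences: 1110, 1356, 1626, 1920, 2238
Third differences: 246, 270, 294, 318
Fourth differences: 24, 24, 24
The fourth differences are constant at 24.
Work back: 246 − 24 = 222;  1110 − 222 = 888;  2916 − 888 = 2028;  4960 − 2028 = 2932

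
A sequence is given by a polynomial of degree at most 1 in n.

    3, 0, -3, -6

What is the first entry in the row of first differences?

D1: -3, -3, -3

-3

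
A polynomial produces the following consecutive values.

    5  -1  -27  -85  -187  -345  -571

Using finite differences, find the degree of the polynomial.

3

-6, -26, -58, -102, -158, -226
-20, -32, -44, -56, -68
-12, -12, -12, -12
The third differences are constant, so the polynomial has degree 3.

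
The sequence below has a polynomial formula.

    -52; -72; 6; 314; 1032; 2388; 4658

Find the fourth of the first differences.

D1: -20, 78, 308, 718, 1356, 2270
D2: 98, 230, 410, 638, 914
D3: 132, 180, 228, 276
D4: 48, 48, 48

718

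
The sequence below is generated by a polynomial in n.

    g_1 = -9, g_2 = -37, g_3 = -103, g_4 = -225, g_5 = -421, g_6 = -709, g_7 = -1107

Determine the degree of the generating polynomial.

3

D1: -28, -66, -122, -196, -288, -398
D2: -38, -56, -74, -92, -110
D3: -18, -18, -18, -18
The third differences are constant, so the polynomial has degree 3.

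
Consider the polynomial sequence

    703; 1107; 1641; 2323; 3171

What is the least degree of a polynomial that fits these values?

3

First differences: 404, 534, 682, 848
Second differences: 130, 148, 166
Third differences: 18, 18
The third differences are constant, so the polynomial has degree 3.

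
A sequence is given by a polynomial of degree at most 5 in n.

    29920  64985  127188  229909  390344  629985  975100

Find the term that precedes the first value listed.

11949

First differences: 35065  62203  102721  160435  239641  345115
Second differences: 27138  40518  57714  79206  105474
Third differences: 13380  17196  21492  26268
Fourth differences: 3816  4296  4776
Fifth differences: 480  480
The fifth differences are constant at 480.
Work back: 3816 − 480 = 3336;  13380 − 3336 = 10044;  27138 − 10044 = 17094;  35065 − 17094 = 17971;  29920 − 17971 = 11949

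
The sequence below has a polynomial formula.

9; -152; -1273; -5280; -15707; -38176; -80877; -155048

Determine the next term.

D1: -161  -1121  -4007  -10427  -22469  -42701  -74171
D2: -960  -2886  -6420  -12042  -20232  -31470
D3: -1926  -3534  -5622  -8190  -11238
D4: -1608  -2088  -2568  -3048
D5: -480  -480  -480
Fifth differences constant at -480.
-3048 − 480 = -3528;  -11238 − 3528 = -14766;  -31470 − 14766 = -46236;  -74171 − 46236 = -120407;  -155048 − 120407 = -275455

-275455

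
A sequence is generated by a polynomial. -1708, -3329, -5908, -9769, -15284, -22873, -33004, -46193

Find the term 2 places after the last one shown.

D1: -1621, -2579, -3861, -5515, -7589, -10131, -13189
D2: -958, -1282, -1654, -2074, -2542, -3058
D3: -324, -372, -420, -468, -516
D4: -48, -48, -48, -48
The fourth differences are constant (-48).
-516 − 48 = -564;  -3058 − 564 = -3622;  -13189 − 3622 = -16811;  -46193 − 16811 = -63004
-564 − 48 = -612;  -3622 − 612 = -4234;  -16811 − 4234 = -21045;  -63004 − 21045 = -84049

-84049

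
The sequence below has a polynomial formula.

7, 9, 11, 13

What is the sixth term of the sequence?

17

2  2  2
First differences constant at 2.
13 + 2 = 15
15 + 2 = 17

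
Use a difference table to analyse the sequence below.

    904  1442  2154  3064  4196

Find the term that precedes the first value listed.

516

538  712  910  1132
174  198  222
24  24
The third differences are constant at 24.
Work back: 174 − 24 = 150;  538 − 150 = 388;  904 − 388 = 516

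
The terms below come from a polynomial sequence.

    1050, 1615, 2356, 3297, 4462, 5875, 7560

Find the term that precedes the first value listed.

637

First differences: 565  741  941  1165  1413  1685
Second differences: 176  200  224  248  272
Third differences: 24  24  24  24
The third differences are constant at 24.
Work back: 176 − 24 = 152;  565 − 152 = 413;  1050 − 413 = 637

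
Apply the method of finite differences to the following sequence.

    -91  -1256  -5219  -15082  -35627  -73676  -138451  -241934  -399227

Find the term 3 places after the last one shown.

-1165, -3963, -9863, -20545, -38049, -64775, -103483, -157293
-2798, -5900, -10682, -17504, -26726, -38708, -53810
-3102, -4782, -6822, -9222, -11982, -15102
-1680, -2040, -2400, -2760, -3120
-360, -360, -360, -360
Constant fifth difference = -360, so extend:
-3120 − 360 = -3480;  -15102 − 3480 = -18582;  -53810 − 18582 = -72392;  -157293 − 72392 = -229685;  -399227 − 229685 = -628912
-3480 − 360 = -3840;  -18582 − 3840 = -22422;  -72392 − 22422 = -94814;  -229685 − 94814 = -324499;  -628912 − 324499 = -953411
-3840 − 360 = -4200;  -22422 − 4200 = -26622;  -94814 − 26622 = -121436;  -324499 − 121436 = -445935;  -953411 − 445935 = -1399346

-1399346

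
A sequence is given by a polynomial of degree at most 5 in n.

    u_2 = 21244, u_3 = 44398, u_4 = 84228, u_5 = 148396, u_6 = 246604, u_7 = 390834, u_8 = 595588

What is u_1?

First differences: 23154, 39830, 64168, 98208, 144230, 204754
Second differences: 16676, 24338, 34040, 46022, 60524
Third differences: 7662, 9702, 11982, 14502
Fourth differences: 2040, 2280, 2520
Fifth differences: 240, 240
The fifth differences are constant at 240.
Work back: 2040 − 240 = 1800;  7662 − 1800 = 5862;  16676 − 5862 = 10814;  23154 − 10814 = 12340;  21244 − 12340 = 8904

8904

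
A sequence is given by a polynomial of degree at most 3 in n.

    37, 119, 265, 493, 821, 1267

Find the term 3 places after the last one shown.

Δ: 82, 146, 228, 328, 446
Δ²: 64, 82, 100, 118
Δ³: 18, 18, 18
The third differences are constant (18).
118 + 18 = 136;  446 + 136 = 582;  1267 + 582 = 1849
136 + 18 = 154;  582 + 154 = 736;  1849 + 736 = 2585
154 + 18 = 172;  736 + 172 = 908;  2585 + 908 = 3493

3493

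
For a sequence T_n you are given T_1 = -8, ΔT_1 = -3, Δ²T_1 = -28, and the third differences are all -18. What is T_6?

Build the table forward from the leading diagonal:
D3: -18, -18, -18, -18, -18, -18
D2: -28, -46, -64, -82, -100, -118
D1: -3, -31, -77, -141, -223, -323
T: -8, -11, -42, -119, -260, -483

-483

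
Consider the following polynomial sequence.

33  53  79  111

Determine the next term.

149

D1: 20, 26, 32
D2: 6, 6
The second differences are constant (6).
32 + 6 = 38;  111 + 38 = 149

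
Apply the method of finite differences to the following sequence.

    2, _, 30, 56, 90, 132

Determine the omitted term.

12

Using the last 4 terms:
D1: 26  34  42
D2: 8  8
Constant second difference = 8.
Extend backward: 26 − 8 = 18;  30 − 18 = 12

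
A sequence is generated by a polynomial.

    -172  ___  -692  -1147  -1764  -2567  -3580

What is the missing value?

-375

Using the last 5 terms:
First differences: -455  -617  -803  -1013
Second differences: -162  -186  -210
Third differences: -24  -24
Constant third difference = -24.
Extend backward: -162 + 24 = -138;  -455 + 138 = -317;  -692 + 317 = -375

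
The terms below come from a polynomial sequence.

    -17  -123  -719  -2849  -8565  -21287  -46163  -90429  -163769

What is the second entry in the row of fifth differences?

First differences: -106, -596, -2130, -5716, -12722, -24876, -44266, -73340
Second differences: -490, -1534, -3586, -7006, -12154, -19390, -29074
Third differences: -1044, -2052, -3420, -5148, -7236, -9684
Fourth differences: -1008, -1368, -1728, -2088, -2448
Fifth differences: -360, -360, -360, -360

-360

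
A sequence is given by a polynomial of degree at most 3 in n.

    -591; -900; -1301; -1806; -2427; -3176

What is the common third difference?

-12

Δ: -309, -401, -505, -621, -749
Δ²: -92, -104, -116, -128
Δ³: -12, -12, -12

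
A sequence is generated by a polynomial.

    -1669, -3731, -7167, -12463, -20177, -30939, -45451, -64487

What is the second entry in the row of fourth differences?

First differences: -2062, -3436, -5296, -7714, -10762, -14512, -19036
Second differences: -1374, -1860, -2418, -3048, -3750, -4524
Third differences: -486, -558, -630, -702, -774
Fourth differences: -72, -72, -72, -72

-72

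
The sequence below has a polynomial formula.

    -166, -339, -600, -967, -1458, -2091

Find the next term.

-173, -261, -367, -491, -633
-88, -106, -124, -142
-18, -18, -18
Constant third difference = -18, so extend:
-142 − 18 = -160;  -633 − 160 = -793;  -2091 − 793 = -2884

-2884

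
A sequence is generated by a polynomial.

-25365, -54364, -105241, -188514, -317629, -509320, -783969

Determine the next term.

-1165966

Δ: -28999, -50877, -83273, -129115, -191691, -274649
Δ²: -21878, -32396, -45842, -62576, -82958
Δ³: -10518, -13446, -16734, -20382
Δ⁴: -2928, -3288, -3648
Δ⁵: -360, -360
The fifth differences are constant (-360).
-3648 − 360 = -4008;  -20382 − 4008 = -24390;  -82958 − 24390 = -107348;  -274649 − 107348 = -381997;  -783969 − 381997 = -1165966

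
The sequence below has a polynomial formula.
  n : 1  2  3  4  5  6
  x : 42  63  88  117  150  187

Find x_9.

D1: 21, 25, 29, 33, 37
D2: 4, 4, 4, 4
Constant second difference = 4, so extend:
37 + 4 = 41;  187 + 41 = 228
41 + 4 = 45;  228 + 45 = 273
45 + 4 = 49;  273 + 49 = 322

322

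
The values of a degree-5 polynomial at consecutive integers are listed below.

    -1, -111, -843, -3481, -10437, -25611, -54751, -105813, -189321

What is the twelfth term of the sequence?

-110, -732, -2638, -6956, -15174, -29140, -51062, -83508
-622, -1906, -4318, -8218, -13966, -21922, -32446
-1284, -2412, -3900, -5748, -7956, -10524
-1128, -1488, -1848, -2208, -2568
-360, -360, -360, -360
Fifth differences constant at -360.
-2568 − 360 = -2928;  -10524 − 2928 = -13452;  -32446 − 13452 = -45898;  -83508 − 45898 = -129406;  -189321 − 129406 = -318727
-2928 − 360 = -3288;  -13452 − 3288 = -16740;  -45898 − 16740 = -62638;  -129406 − 62638 = -192044;  -318727 − 192044 = -510771
-3288 − 360 = -3648;  -16740 − 3648 = -20388;  -62638 − 20388 = -83026;  -192044 − 83026 = -275070;  -510771 − 275070 = -785841

-785841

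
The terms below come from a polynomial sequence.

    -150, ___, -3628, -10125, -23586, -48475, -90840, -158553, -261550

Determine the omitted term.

Using the last 7 terms:
-6497  -13461  -24889  -42365  -67713  -102997
-6964  -11428  -17476  -25348  -35284
-4464  -6048  -7872  -9936
-1584  -1824  -2064
-240  -240
Constant fifth difference = -240.
Extend backward: -1584 + 240 = -1344;  -4464 + 1344 = -3120;  -6964 + 3120 = -3844;  -6497 + 3844 = -2653;  -3628 + 2653 = -975

-975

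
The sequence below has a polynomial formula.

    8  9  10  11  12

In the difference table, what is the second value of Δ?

D1: 1, 1, 1, 1

1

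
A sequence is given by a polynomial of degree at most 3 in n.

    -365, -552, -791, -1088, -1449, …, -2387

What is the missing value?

-1880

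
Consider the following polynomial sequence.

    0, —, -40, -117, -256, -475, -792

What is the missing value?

-7

Using the last 5 terms:
First differences: -77, -139, -219, -317
Second differences: -62, -80, -98
Third differences: -18, -18
Constant third difference = -18.
Extend backward: -62 + 18 = -44;  -77 + 44 = -33;  -40 + 33 = -7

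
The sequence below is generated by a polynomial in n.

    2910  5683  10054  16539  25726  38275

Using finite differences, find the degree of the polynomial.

4

First differences: 2773, 4371, 6485, 9187, 12549
Second differences: 1598, 2114, 2702, 3362
Third differences: 516, 588, 660
Fourth differences: 72, 72
The fourth differences are constant, so the polynomial has degree 4.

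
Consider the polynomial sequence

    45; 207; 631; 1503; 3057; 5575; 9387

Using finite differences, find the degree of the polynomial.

4

First differences: 162, 424, 872, 1554, 2518, 3812
Second differences: 262, 448, 682, 964, 1294
Third differences: 186, 234, 282, 330
Fourth differences: 48, 48, 48
The fourth differences are constant, so the polynomial has degree 4.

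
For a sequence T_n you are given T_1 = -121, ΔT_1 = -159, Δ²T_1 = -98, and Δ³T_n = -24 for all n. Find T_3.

-537

Build the table forward from the leading diagonal:
D3: -24  -24  -24
D2: -98  -122  -146
D1: -159  -257  -379
T: -121  -280  -537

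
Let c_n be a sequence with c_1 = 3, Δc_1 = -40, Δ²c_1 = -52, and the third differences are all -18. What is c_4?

-291

Build the table forward from the leading diagonal:
Third differences: -18, -18, -18, -18
Second differences: -52, -70, -88, -106
First differences: -40, -92, -162, -250
c: 3, -37, -129, -291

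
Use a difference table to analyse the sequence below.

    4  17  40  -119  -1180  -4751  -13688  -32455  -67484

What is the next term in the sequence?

First differences: 13 , 23 , -159 , -1061 , -3571 , -8937 , -18767 , -35029
Second differences: 10 , -182 , -902 , -2510 , -5366 , -9830 , -16262
Third differences: -192 , -720 , -1608 , -2856 , -4464 , -6432
Fourth differences: -528 , -888 , -1248 , -1608 , -1968
Fifth differences: -360 , -360 , -360 , -360
Fifth differences constant at -360.
-1968 − 360 = -2328;  -6432 − 2328 = -8760;  -16262 − 8760 = -25022;  -35029 − 25022 = -60051;  -67484 − 60051 = -127535

-127535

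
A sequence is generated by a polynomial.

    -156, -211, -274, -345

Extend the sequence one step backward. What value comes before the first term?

D1: -55  -63  -71
D2: -8  -8
The second differences are constant at -8.
Work back: -55 + 8 = -47;  -156 + 47 = -109

-109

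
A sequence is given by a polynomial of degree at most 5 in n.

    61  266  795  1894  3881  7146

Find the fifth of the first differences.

D1: 205, 529, 1099, 1987, 3265
D2: 324, 570, 888, 1278
D3: 246, 318, 390
D4: 72, 72

3265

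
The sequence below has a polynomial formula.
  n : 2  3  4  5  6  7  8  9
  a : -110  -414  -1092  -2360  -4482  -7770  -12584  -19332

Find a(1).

-12

D1: -304, -678, -1268, -2122, -3288, -4814, -6748
D2: -374, -590, -854, -1166, -1526, -1934
D3: -216, -264, -312, -360, -408
D4: -48, -48, -48, -48
The fourth differences are constant at -48.
Work back: -216 + 48 = -168;  -374 + 168 = -206;  -304 + 206 = -98;  -110 + 98 = -12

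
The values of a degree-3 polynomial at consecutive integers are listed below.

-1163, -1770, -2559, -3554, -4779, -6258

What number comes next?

Δ: -607, -789, -995, -1225, -1479
Δ²: -182, -206, -230, -254
Δ³: -24, -24, -24
Constant third difference = -24, so extend:
-254 − 24 = -278;  -1479 − 278 = -1757;  -6258 − 1757 = -8015

-8015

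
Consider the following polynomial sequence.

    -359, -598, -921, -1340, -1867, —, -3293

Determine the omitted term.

-2514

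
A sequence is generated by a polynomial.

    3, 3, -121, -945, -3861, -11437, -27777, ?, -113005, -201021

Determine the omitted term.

Using the first 7 terms:
First differences: 0, -124, -824, -2916, -7576, -16340
Second differences: -124, -700, -2092, -4660, -8764
Third differences: -576, -1392, -2568, -4104
Fourth differences: -816, -1176, -1536
Fifth differences: -360, -360
Constant fifth difference = -360.
Extend forward: -1536 − 360 = -1896;  -4104 − 1896 = -6000;  -8764 − 6000 = -14764;  -16340 − 14764 = -31104;  -27777 − 31104 = -58881

-58881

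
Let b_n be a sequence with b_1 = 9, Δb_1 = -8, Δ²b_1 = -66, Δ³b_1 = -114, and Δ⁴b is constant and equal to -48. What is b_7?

Build the table forward from the leading diagonal:
Δ⁴: -48  -48  -48  -48  -48  -48  -48
Δ³: -114  -162  -210  -258  -306  -354  -402
Δ²: -66  -180  -342  -552  -810  -1116  -1470
Δ: -8  -74  -254  -596  -1148  -1958  -3074
b: 9  1  -73  -327  -923  -2071  -4029

-4029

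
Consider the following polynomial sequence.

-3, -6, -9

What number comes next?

-12

-3  -3
Constant first difference = -3, so extend:
-9 − 3 = -12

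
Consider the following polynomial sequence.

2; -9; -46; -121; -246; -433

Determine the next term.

-694

D1: -11 , -37 , -75 , -125 , -187
D2: -26 , -38 , -50 , -62
D3: -12 , -12 , -12
The third differences are constant (-12).
-62 − 12 = -74;  -187 − 74 = -261;  -433 − 261 = -694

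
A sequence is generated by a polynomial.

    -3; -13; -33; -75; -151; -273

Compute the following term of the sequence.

D1: -10  -20  -42  -76  -122
D2: -10  -22  -34  -46
D3: -12  -12  -12
The third differences are constant (-12).
-46 − 12 = -58;  -122 − 58 = -180;  -273 − 180 = -453

-453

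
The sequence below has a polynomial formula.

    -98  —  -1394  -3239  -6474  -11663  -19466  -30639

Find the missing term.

-471

Using the last 6 terms:
First differences: -1845, -3235, -5189, -7803, -11173
Second differences: -1390, -1954, -2614, -3370
Third differences: -564, -660, -756
Fourth differences: -96, -96
Constant fourth difference = -96.
Extend backward: -564 + 96 = -468;  -1390 + 468 = -922;  -1845 + 922 = -923;  -1394 + 923 = -471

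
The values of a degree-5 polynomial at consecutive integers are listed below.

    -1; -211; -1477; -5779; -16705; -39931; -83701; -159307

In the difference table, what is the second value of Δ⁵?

Δ: -210, -1266, -4302, -10926, -23226, -43770, -75606
Δ²: -1056, -3036, -6624, -12300, -20544, -31836
Δ³: -1980, -3588, -5676, -8244, -11292
Δ⁴: -1608, -2088, -2568, -3048
Δ⁵: -480, -480, -480

-480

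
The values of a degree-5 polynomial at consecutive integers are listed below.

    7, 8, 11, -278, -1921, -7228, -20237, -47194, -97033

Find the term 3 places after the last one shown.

-523582

D1: 1 , 3 , -289 , -1643 , -5307 , -13009 , -26957 , -49839
D2: 2 , -292 , -1354 , -3664 , -7702 , -13948 , -22882
D3: -294 , -1062 , -2310 , -4038 , -6246 , -8934
D4: -768 , -1248 , -1728 , -2208 , -2688
D5: -480 , -480 , -480 , -480
Fifth differences constant at -480.
-2688 − 480 = -3168;  -8934 − 3168 = -12102;  -22882 − 12102 = -34984;  -49839 − 34984 = -84823;  -97033 − 84823 = -181856
-3168 − 480 = -3648;  -12102 − 3648 = -15750;  -34984 − 15750 = -50734;  -84823 − 50734 = -135557;  -181856 − 135557 = -317413
-3648 − 480 = -4128;  -15750 − 4128 = -19878;  -50734 − 19878 = -70612;  -135557 − 70612 = -206169;  -317413 − 206169 = -523582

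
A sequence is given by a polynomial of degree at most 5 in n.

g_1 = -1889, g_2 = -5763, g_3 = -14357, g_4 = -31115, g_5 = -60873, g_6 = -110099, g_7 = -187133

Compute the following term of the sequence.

-302427

D1: -3874, -8594, -16758, -29758, -49226, -77034
D2: -4720, -8164, -13000, -19468, -27808
D3: -3444, -4836, -6468, -8340
D4: -1392, -1632, -1872
D5: -240, -240
The fifth differences are constant (-240).
-1872 − 240 = -2112;  -8340 − 2112 = -10452;  -27808 − 10452 = -38260;  -77034 − 38260 = -115294;  -187133 − 115294 = -302427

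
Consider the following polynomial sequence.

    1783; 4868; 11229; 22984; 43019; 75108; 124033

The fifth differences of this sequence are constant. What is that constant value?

First differences: 3085, 6361, 11755, 20035, 32089, 48925
Second differences: 3276, 5394, 8280, 12054, 16836
Third differences: 2118, 2886, 3774, 4782
Fourth differences: 768, 888, 1008
Fifth differences: 120, 120

120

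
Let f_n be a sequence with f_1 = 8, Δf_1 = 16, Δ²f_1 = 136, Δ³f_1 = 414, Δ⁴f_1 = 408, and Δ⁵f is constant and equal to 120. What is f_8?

Build the table forward from the leading diagonal:
Δ⁵: 120, 120, 120, 120, 120, 120, 120, 120
Δ⁴: 408, 528, 648, 768, 888, 1008, 1128, 1248
Δ³: 414, 822, 1350, 1998, 2766, 3654, 4662, 5790
Δ²: 136, 550, 1372, 2722, 4720, 7486, 11140, 15802
Δ: 16, 152, 702, 2074, 4796, 9516, 17002, 28142
f: 8, 24, 176, 878, 2952, 7748, 17264, 34266

34266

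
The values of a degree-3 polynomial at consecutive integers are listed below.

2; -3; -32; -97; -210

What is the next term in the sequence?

-383

-5  -29  -65  -113
-24  -36  -48
-12  -12
Constant third difference = -12, so extend:
-48 − 12 = -60;  -113 − 60 = -173;  -210 − 173 = -383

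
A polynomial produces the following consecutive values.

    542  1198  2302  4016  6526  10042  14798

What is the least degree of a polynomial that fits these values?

4

656, 1104, 1714, 2510, 3516, 4756
448, 610, 796, 1006, 1240
162, 186, 210, 234
24, 24, 24
The fourth differences are constant, so the polynomial has degree 4.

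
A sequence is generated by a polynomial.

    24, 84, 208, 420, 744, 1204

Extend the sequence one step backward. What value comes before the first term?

4

D1: 60, 124, 212, 324, 460
D2: 64, 88, 112, 136
D3: 24, 24, 24
The third differences are constant at 24.
Work back: 64 − 24 = 40;  60 − 40 = 20;  24 − 20 = 4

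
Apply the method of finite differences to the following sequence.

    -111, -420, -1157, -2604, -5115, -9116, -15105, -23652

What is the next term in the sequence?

D1: -309  -737  -1447  -2511  -4001  -5989  -8547
D2: -428  -710  -1064  -1490  -1988  -2558
D3: -282  -354  -426  -498  -570
D4: -72  -72  -72  -72
The fourth differences are constant (-72).
-570 − 72 = -642;  -2558 − 642 = -3200;  -8547 − 3200 = -11747;  -23652 − 11747 = -35399

-35399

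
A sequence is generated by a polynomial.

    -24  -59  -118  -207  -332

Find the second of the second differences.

D1: -35, -59, -89, -125
D2: -24, -30, -36
D3: -6, -6

-30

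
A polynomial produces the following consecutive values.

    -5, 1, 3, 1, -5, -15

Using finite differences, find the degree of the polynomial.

First differences: 6, 2, -2, -6, -10
Second differences: -4, -4, -4, -4
The second differences are constant, so the polynomial has degree 2.

2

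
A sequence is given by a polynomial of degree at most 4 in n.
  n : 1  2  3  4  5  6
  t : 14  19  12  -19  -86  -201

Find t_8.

5, -7, -31, -67, -115
-12, -24, -36, -48
-12, -12, -12
The third differences are constant (-12).
-48 − 12 = -60;  -115 − 60 = -175;  -201 − 175 = -376
-60 − 12 = -72;  -175 − 72 = -247;  -376 − 247 = -623

-623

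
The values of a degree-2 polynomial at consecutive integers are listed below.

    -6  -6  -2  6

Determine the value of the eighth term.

78

D1: 0  4  8
D2: 4  4
Second differences constant at 4.
8 + 4 = 12;  6 + 12 = 18
12 + 4 = 16;  18 + 16 = 34
16 + 4 = 20;  34 + 20 = 54
20 + 4 = 24;  54 + 24 = 78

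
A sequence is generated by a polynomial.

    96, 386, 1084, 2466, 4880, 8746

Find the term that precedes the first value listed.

10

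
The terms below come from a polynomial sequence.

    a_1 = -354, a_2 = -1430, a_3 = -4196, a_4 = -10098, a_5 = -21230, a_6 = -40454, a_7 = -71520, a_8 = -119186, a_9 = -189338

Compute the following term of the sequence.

First differences: -1076, -2766, -5902, -11132, -19224, -31066, -47666, -70152
Second differences: -1690, -3136, -5230, -8092, -11842, -16600, -22486
Third differences: -1446, -2094, -2862, -3750, -4758, -5886
Fourth differences: -648, -768, -888, -1008, -1128
Fifth differences: -120, -120, -120, -120
The fifth differences are constant (-120).
-1128 − 120 = -1248;  -5886 − 1248 = -7134;  -22486 − 7134 = -29620;  -70152 − 29620 = -99772;  -189338 − 99772 = -289110

-289110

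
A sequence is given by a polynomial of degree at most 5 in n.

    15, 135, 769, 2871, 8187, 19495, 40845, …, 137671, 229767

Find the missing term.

Using the first 7 terms:
First differences: 120, 634, 2102, 5316, 11308, 21350
Second differences: 514, 1468, 3214, 5992, 10042
Third differences: 954, 1746, 2778, 4050
Fourth differences: 792, 1032, 1272
Fifth differences: 240, 240
Constant fifth difference = 240.
Extend forward: 1272 + 240 = 1512;  4050 + 1512 = 5562;  10042 + 5562 = 15604;  21350 + 15604 = 36954;  40845 + 36954 = 77799

77799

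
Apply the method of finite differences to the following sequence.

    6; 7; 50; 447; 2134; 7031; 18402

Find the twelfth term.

426047

D1: 1 , 43 , 397 , 1687 , 4897 , 11371
D2: 42 , 354 , 1290 , 3210 , 6474
D3: 312 , 936 , 1920 , 3264
D4: 624 , 984 , 1344
D5: 360 , 360
Fifth differences constant at 360.
1344 + 360 = 1704;  3264 + 1704 = 4968;  6474 + 4968 = 11442;  11371 + 11442 = 22813;  18402 + 22813 = 41215
1704 + 360 = 2064;  4968 + 2064 = 7032;  11442 + 7032 = 18474;  22813 + 18474 = 41287;  41215 + 41287 = 82502
2064 + 360 = 2424;  7032 + 2424 = 9456;  18474 + 9456 = 27930;  41287 + 27930 = 69217;  82502 + 69217 = 151719
2424 + 360 = 2784;  9456 + 2784 = 12240;  27930 + 12240 = 40170;  69217 + 40170 = 109387;  151719 + 109387 = 261106
2784 + 360 = 3144;  12240 + 3144 = 15384;  40170 + 15384 = 55554;  109387 + 55554 = 164941;  261106 + 164941 = 426047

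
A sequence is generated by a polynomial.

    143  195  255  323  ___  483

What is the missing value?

399

Using the first 4 terms:
52, 60, 68
8, 8
Constant second difference = 8.
Extend forward: 68 + 8 = 76;  323 + 76 = 399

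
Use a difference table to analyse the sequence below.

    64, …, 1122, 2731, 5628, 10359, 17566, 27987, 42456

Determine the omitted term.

351

Using the last 7 terms:
First differences: 1609  2897  4731  7207  10421  14469
Second differences: 1288  1834  2476  3214  4048
Third differences: 546  642  738  834
Fourth differences: 96  96  96
Constant fourth difference = 96.
Extend backward: 546 − 96 = 450;  1288 − 450 = 838;  1609 − 838 = 771;  1122 − 771 = 351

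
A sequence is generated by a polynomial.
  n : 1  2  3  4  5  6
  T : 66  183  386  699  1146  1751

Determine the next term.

2538

Δ: 117  203  313  447  605
Δ²: 86  110  134  158
Δ³: 24  24  24
Third differences constant at 24.
158 + 24 = 182;  605 + 182 = 787;  1751 + 787 = 2538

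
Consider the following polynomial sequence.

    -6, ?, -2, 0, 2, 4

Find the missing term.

-4

Using the last 4 terms:
Δ: 2  2  2
Constant first difference = 2.
Extend backward: -2 − 2 = -4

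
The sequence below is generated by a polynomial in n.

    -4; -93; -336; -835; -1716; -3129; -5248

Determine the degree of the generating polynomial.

D1: -89, -243, -499, -881, -1413, -2119
D2: -154, -256, -382, -532, -706
D3: -102, -126, -150, -174
D4: -24, -24, -24
The fourth differences are constant, so the polynomial has degree 4.

4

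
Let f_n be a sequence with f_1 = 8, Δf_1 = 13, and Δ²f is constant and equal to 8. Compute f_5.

108

Build the table forward from the leading diagonal:
Δ²: 8  8  8  8  8
Δ: 13  21  29  37  45
f: 8  21  42  71  108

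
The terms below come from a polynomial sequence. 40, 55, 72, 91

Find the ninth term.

Δ: 15, 17, 19
Δ²: 2, 2
Second differences constant at 2.
19 + 2 = 21;  91 + 21 = 112
21 + 2 = 23;  112 + 23 = 135
23 + 2 = 25;  135 + 25 = 160
25 + 2 = 27;  160 + 27 = 187
27 + 2 = 29;  187 + 29 = 216

216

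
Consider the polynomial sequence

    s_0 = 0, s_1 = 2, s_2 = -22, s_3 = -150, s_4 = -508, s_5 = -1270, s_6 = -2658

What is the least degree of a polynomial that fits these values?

2, -24, -128, -358, -762, -1388
-26, -104, -230, -404, -626
-78, -126, -174, -222
-48, -48, -48
The fourth differences are constant, so the polynomial has degree 4.

4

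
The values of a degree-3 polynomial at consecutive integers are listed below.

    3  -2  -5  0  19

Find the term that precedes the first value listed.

Δ: -5  -3  5  19
Δ²: 2  8  14
Δ³: 6  6
The third differences are constant at 6.
Work back: 2 − 6 = -4;  -5 + 4 = -1;  3 + 1 = 4

4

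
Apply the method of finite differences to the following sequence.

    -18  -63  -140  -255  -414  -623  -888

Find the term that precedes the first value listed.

Δ: -45, -77, -115, -159, -209, -265
Δ²: -32, -38, -44, -50, -56
Δ³: -6, -6, -6, -6
The third differences are constant at -6.
Work back: -32 + 6 = -26;  -45 + 26 = -19;  -18 + 19 = 1

1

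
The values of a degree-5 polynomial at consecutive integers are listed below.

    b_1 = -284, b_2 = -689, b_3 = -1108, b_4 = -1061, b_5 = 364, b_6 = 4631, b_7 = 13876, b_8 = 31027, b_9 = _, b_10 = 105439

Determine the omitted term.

59924

Using the first 8 terms:
First differences: -405  -419  47  1425  4267  9245  17151
Second differences: -14  466  1378  2842  4978  7906
Third differences: 480  912  1464  2136  2928
Fourth differences: 432  552  672  792
Fifth differences: 120  120  120
Constant fifth difference = 120.
Extend forward: 792 + 120 = 912;  2928 + 912 = 3840;  7906 + 3840 = 11746;  17151 + 11746 = 28897;  31027 + 28897 = 59924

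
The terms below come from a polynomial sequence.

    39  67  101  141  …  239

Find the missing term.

187

Using the first 4 terms:
Δ: 28, 34, 40
Δ²: 6, 6
Constant second difference = 6.
Extend forward: 40 + 6 = 46;  141 + 46 = 187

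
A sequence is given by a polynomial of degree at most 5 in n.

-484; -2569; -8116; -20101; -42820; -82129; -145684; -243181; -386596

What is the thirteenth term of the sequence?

Δ: -2085  -5547  -11985  -22719  -39309  -63555  -97497  -143415
Δ²: -3462  -6438  -10734  -16590  -24246  -33942  -45918
Δ³: -2976  -4296  -5856  -7656  -9696  -11976
Δ⁴: -1320  -1560  -1800  -2040  -2280
Δ⁵: -240  -240  -240  -240
Constant fifth difference = -240, so extend:
-2280 − 240 = -2520;  -11976 − 2520 = -14496;  -45918 − 14496 = -60414;  -143415 − 60414 = -203829;  -386596 − 203829 = -590425
-2520 − 240 = -2760;  -14496 − 2760 = -17256;  -60414 − 17256 = -77670;  -203829 − 77670 = -281499;  -590425 − 281499 = -871924
-2760 − 240 = -3000;  -17256 − 3000 = -20256;  -77670 − 20256 = -97926;  -281499 − 97926 = -379425;  -871924 − 379425 = -1251349
-3000 − 240 = -3240;  -20256 − 3240 = -23496;  -97926 − 23496 = -121422;  -379425 − 121422 = -500847;  -1251349 − 500847 = -1752196

-1752196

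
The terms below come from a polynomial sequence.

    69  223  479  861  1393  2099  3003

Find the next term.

4129

D1: 154  256  382  532  706  904
D2: 102  126  150  174  198
D3: 24  24  24  24
Third differences constant at 24.
198 + 24 = 222;  904 + 222 = 1126;  3003 + 1126 = 4129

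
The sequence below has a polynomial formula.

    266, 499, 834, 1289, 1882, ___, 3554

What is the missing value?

Using the first 5 terms:
D1: 233  335  455  593
D2: 102  120  138
D3: 18  18
Constant third difference = 18.
Extend forward: 138 + 18 = 156;  593 + 156 = 749;  1882 + 749 = 2631

2631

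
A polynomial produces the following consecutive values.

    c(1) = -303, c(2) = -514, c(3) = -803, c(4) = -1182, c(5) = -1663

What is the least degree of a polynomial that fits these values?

First differences: -211, -289, -379, -481
Second differences: -78, -90, -102
Third differences: -12, -12
The third differences are constant, so the polynomial has degree 3.

3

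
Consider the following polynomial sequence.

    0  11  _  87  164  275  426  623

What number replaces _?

38

Using the last 5 terms:
D1: 77, 111, 151, 197
D2: 34, 40, 46
D3: 6, 6
Constant third difference = 6.
Extend backward: 34 − 6 = 28;  77 − 28 = 49;  87 − 49 = 38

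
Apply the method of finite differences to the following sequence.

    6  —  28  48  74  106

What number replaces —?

14

Using the last 4 terms:
First differences: 20  26  32
Second differences: 6  6
Constant second difference = 6.
Extend backward: 20 − 6 = 14;  28 − 14 = 14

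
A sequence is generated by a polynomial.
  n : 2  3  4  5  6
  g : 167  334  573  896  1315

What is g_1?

Δ: 167, 239, 323, 419
Δ²: 72, 84, 96
Δ³: 12, 12
The third differences are constant at 12.
Work back: 72 − 12 = 60;  167 − 60 = 107;  167 − 107 = 60

60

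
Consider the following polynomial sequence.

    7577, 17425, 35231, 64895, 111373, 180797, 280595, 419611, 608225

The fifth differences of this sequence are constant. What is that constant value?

Δ: 9848, 17806, 29664, 46478, 69424, 99798, 139016, 188614
Δ²: 7958, 11858, 16814, 22946, 30374, 39218, 49598
Δ³: 3900, 4956, 6132, 7428, 8844, 10380
Δ⁴: 1056, 1176, 1296, 1416, 1536
Δ⁵: 120, 120, 120, 120

120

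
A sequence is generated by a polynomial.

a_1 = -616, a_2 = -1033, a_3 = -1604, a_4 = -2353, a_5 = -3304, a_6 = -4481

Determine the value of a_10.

-11929

Δ: -417, -571, -749, -951, -1177
Δ²: -154, -178, -202, -226
Δ³: -24, -24, -24
The third differences are constant (-24).
-226 − 24 = -250;  -1177 − 250 = -1427;  -4481 − 1427 = -5908
-250 − 24 = -274;  -1427 − 274 = -1701;  -5908 − 1701 = -7609
-274 − 24 = -298;  -1701 − 298 = -1999;  -7609 − 1999 = -9608
-298 − 24 = -322;  -1999 − 322 = -2321;  -9608 − 2321 = -11929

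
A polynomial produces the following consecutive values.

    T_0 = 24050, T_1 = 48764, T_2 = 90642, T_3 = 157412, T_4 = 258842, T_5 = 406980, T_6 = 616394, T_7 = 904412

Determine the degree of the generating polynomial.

5

24714, 41878, 66770, 101430, 148138, 209414, 288018
17164, 24892, 34660, 46708, 61276, 78604
7728, 9768, 12048, 14568, 17328
2040, 2280, 2520, 2760
240, 240, 240
The fifth differences are constant, so the polynomial has degree 5.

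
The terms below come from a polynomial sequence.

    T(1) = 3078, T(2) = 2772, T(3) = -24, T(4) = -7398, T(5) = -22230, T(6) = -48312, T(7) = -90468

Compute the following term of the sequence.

-154674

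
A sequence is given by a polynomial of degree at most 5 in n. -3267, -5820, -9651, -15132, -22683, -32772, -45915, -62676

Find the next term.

-83667

First differences: -2553, -3831, -5481, -7551, -10089, -13143, -16761
Second differences: -1278, -1650, -2070, -2538, -3054, -3618
Third differences: -372, -420, -468, -516, -564
Fourth differences: -48, -48, -48, -48
Fourth differences constant at -48.
-564 − 48 = -612;  -3618 − 612 = -4230;  -16761 − 4230 = -20991;  -62676 − 20991 = -83667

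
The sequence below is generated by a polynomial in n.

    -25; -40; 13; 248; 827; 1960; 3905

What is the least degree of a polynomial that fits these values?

D1: -15, 53, 235, 579, 1133, 1945
D2: 68, 182, 344, 554, 812
D3: 114, 162, 210, 258
D4: 48, 48, 48
The fourth differences are constant, so the polynomial has degree 4.

4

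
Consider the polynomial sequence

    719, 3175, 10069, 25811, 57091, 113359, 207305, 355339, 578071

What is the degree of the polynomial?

5

Δ: 2456, 6894, 15742, 31280, 56268, 93946, 148034, 222732
Δ²: 4438, 8848, 15538, 24988, 37678, 54088, 74698
Δ³: 4410, 6690, 9450, 12690, 16410, 20610
Δ⁴: 2280, 2760, 3240, 3720, 4200
Δ⁵: 480, 480, 480, 480
The fifth differences are constant, so the polynomial has degree 5.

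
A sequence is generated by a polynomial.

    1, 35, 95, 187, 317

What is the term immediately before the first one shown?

-13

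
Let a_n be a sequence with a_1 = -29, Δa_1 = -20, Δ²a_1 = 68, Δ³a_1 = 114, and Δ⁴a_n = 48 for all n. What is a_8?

6929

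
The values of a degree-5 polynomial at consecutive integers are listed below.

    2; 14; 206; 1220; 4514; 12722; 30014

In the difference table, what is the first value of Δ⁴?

816

D1: 12, 192, 1014, 3294, 8208, 17292
D2: 180, 822, 2280, 4914, 9084
D3: 642, 1458, 2634, 4170
D4: 816, 1176, 1536
D5: 360, 360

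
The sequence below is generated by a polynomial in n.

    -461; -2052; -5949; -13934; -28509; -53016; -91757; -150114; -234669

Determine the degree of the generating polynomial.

D1: -1591, -3897, -7985, -14575, -24507, -38741, -58357, -84555
D2: -2306, -4088, -6590, -9932, -14234, -19616, -26198
D3: -1782, -2502, -3342, -4302, -5382, -6582
D4: -720, -840, -960, -1080, -1200
D5: -120, -120, -120, -120
The fifth differences are constant, so the polynomial has degree 5.

5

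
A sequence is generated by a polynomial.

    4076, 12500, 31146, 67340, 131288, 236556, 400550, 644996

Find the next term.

First differences: 8424, 18646, 36194, 63948, 105268, 163994, 244446
Second differences: 10222, 17548, 27754, 41320, 58726, 80452
Third differences: 7326, 10206, 13566, 17406, 21726
Fourth differences: 2880, 3360, 3840, 4320
Fifth differences: 480, 480, 480
Constant fifth difference = 480, so extend:
4320 + 480 = 4800;  21726 + 4800 = 26526;  80452 + 26526 = 106978;  244446 + 106978 = 351424;  644996 + 351424 = 996420

996420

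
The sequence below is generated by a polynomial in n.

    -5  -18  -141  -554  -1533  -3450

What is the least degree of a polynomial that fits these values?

4

Δ: -13, -123, -413, -979, -1917
Δ²: -110, -290, -566, -938
Δ³: -180, -276, -372
Δ⁴: -96, -96
The fourth differences are constant, so the polynomial has degree 4.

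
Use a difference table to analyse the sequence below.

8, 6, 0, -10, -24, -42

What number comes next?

-64

Δ: -2, -6, -10, -14, -18
Δ²: -4, -4, -4, -4
Constant second difference = -4, so extend:
-18 − 4 = -22;  -42 − 22 = -64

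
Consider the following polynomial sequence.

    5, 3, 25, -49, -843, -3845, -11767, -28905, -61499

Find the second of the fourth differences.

Δ: -2, 22, -74, -794, -3002, -7922, -17138, -32594
Δ²: 24, -96, -720, -2208, -4920, -9216, -15456
Δ³: -120, -624, -1488, -2712, -4296, -6240
Δ⁴: -504, -864, -1224, -1584, -1944
Δ⁵: -360, -360, -360, -360

-864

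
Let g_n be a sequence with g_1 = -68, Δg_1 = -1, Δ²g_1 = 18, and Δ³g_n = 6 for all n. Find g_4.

-11

Build the table forward from the leading diagonal:
D3: 6  6  6  6
D2: 18  24  30  36
D1: -1  17  41  71
g: -68  -69  -52  -11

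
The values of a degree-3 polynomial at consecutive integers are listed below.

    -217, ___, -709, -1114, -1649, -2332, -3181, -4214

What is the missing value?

Using the last 6 terms:
First differences: -405, -535, -683, -849, -1033
Second differences: -130, -148, -166, -184
Third differences: -18, -18, -18
Constant third difference = -18.
Extend backward: -130 + 18 = -112;  -405 + 112 = -293;  -709 + 293 = -416

-416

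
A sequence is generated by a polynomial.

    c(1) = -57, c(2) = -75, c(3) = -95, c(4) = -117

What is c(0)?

-41

First differences: -18, -20, -22
Second differences: -2, -2
The second differences are constant at -2.
Work back: -18 + 2 = -16;  -57 + 16 = -41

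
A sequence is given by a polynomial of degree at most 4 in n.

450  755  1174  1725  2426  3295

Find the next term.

4350

305, 419, 551, 701, 869
114, 132, 150, 168
18, 18, 18
The third differences are constant (18).
168 + 18 = 186;  869 + 186 = 1055;  3295 + 1055 = 4350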